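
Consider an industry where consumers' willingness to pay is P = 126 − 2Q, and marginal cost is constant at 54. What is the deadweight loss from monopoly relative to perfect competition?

Under competition P = MC = 54, so Q = (126 − 54)/2 = 36.
A monopolist chooses Q where MR = MC. MR = 126 − 4Q; setting this equal to 54 gives Q = 18 and P = 90.
DWL is the triangle between Q = 18 and Q = 36: ½·(36 − 18)·(90 − 54) = 324.

DWL = 324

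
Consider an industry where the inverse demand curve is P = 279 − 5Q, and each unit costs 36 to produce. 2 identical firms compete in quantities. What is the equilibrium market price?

With 2 symmetric Cournot firms, each firm's FOC gives 279 − 15q = 36, so q = 16.2, Q = 2·16.2 = 32.4, and P = 117.

P = 117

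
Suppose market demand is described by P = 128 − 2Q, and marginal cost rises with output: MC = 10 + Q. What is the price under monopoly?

Monopoly sets MR = MC: 128 − 4Q = 10 + Q ⇒ Q = 23.6, P = 128 − 2·23.6 = 80.8.

P = 80.8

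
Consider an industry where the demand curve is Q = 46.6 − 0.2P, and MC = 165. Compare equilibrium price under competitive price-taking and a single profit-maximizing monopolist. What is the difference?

Equilibrium price rises by 34

Inverting demand: P = 233 − 5Q.
Competitive firms price at marginal cost: P = 165, giving Q = 13.6.
A monopolist chooses Q where MR = MC. MR = 233 − 10Q; setting this equal to 165 gives Q = 6.8 and P = 199.
Change in equilibrium price: 199 − 165 = 34.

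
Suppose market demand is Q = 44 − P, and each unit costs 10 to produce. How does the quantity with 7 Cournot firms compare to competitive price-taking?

Cournot: Q = 29.75; Competition: Q = 34

Inverting demand: P = 44 − Q.
With 7 symmetric Cournot firms, each firm's FOC gives 44 − 8q = 10, so q = 4.25, Q = 7·4.25 = 29.75, and P = 14.25.
Perfect competition: P = MC = 10, so 44 − Q = 10 and Q = 34.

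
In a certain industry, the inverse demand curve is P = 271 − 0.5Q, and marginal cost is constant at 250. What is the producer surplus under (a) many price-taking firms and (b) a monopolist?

Perfect competition: P = MC = 250, so 271 − 0.5Q = 250 and Q = 42.
PS = (250 − 250)·42 = 0.
The monopolist equates marginal revenue to marginal cost: 271 − Q = 250, so Q = 21. From demand, P = 260.5.
PS = (260.5 − 250)·21 = 220.5.

Competition: PS = 0; Monopoly: PS = 220.5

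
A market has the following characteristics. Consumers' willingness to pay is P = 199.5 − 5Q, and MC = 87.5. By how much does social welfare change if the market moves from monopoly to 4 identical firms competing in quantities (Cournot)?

TS rises by 263.424

Monopoly sets MR = MC: 199.5 − 10Q = 87.5 ⇒ Q = 11.2, P = 199.5 − 5·11.2 = 143.5.
CS = ½·(199.5 − 143.5)·11.2 = 313.6; PS = (143.5 − 87.5)·11.2 = 627.2; TS = 940.8.
In a 4-firm Cournot equilibrium, symmetry and the first-order condition give q = (199.5 − 87.5)/(25) = 4.48. So Q = 17.92 and P = 109.9.
CS = ½·(199.5 − 109.9)·17.92 = 802.816; PS = (109.9 − 87.5)·17.92 = 401.408; TS = 1204.224.
Change in social welfare: 1204.224 − 940.8 = 263.424.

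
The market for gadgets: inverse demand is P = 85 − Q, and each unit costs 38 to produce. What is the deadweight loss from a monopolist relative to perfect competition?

Perfect competition: P = MC = 38, so 85 − Q = 38 and Q = 47.
A monopolist chooses Q where MR = MC. MR = 85 − 2Q; setting this equal to 38 gives Q = 23.5 and P = 61.5.
DWL is the triangle between Q = 23.5 and Q = 47: ½·(47 − 23.5)·(61.5 − 38) = 276.125.

DWL = 276.125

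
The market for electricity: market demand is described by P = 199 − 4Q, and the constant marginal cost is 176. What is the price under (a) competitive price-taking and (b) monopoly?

Under competition P = MC = 176, so Q = (199 − 176)/4 = 5.75.
The monopolist equates marginal revenue to marginal cost: 199 − 8Q = 176, so Q = 2.875. From demand, P = 187.5.

Competition: P = 176; Monopoly: P = 187.5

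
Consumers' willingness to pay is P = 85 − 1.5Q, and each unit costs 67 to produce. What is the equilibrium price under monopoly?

P = 76

A monopolist chooses Q where MR = MC. MR = 85 − 3Q; setting this equal to 67 gives Q = 6 and P = 76.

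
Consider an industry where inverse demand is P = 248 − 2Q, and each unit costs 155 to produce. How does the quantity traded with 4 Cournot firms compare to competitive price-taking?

With 4 symmetric Cournot firms, each firm's FOC gives 248 − 10q = 155, so q = 9.3, Q = 4·9.3 = 37.2, and P = 173.6.
Under competition P = MC = 155, so Q = (248 − 155)/2 = 46.5.

Cournot: Q = 37.2; Competition: Q = 46.5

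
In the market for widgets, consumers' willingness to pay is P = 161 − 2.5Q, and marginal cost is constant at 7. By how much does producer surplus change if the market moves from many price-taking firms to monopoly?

Producer surplus rises by 2371.6

Under competition P = MC = 7, so Q = (161 − 7)/2.5 = 61.6.
PS = (7 − 7)·61.6 = 0.
The monopolist equates marginal revenue to marginal cost: 161 − 5Q = 7, so Q = 30.8. From demand, P = 84.
PS = (84 − 7)·30.8 = 2371.6.
Change in producer surplus: 2371.6 − 0 = 2371.6.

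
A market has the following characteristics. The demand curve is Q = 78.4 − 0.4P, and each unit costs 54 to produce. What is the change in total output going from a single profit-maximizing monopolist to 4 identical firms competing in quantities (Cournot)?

Inverting demand: P = 196 − 2.5Q.
The monopolist equates marginal revenue to marginal cost: 196 − 5Q = 54, so Q = 28.4. From demand, P = 125.
Cournot with 4 identical firms: the symmetric best-response condition is 196 − 12.5q = 54. Each firm produces q = 11.36, total output Q = 45.44, price P = 82.4.
Change in total output: 45.44 − 28.4 = 17.04.

Q rises by 17.04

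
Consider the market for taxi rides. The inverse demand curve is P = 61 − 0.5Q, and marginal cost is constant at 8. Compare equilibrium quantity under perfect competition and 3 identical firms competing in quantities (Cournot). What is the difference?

Competitive firms price at marginal cost: P = 8, giving Q = 106.
Cournot with 3 identical firms: the symmetric best-response condition is 61 − 2q = 8. Each firm produces q = 26.5, total output Q = 79.5, price P = 21.25.
Change in equilibrium quantity: 79.5 − 106 = −26.5.

Equilibrium quantity falls by 26.5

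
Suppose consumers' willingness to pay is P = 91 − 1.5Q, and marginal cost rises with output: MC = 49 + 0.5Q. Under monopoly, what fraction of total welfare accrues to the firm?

The monopolist equates marginal revenue to marginal cost: 91 − 3Q = 49 + 0.5Q, so Q = 12. From demand, P = 73.
CS = ½·(91 − 73)·12 = 108.
PS = P·Q − VC(Q) = 73·12 − (49·12 + ½·0.5·12²) = 252.
Share captured = PS/TS = 252/360 = 0.7.

PS/TS = 0.7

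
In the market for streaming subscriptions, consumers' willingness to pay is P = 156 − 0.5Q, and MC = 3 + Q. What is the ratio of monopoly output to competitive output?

Q_m/Q_c = 0.75

A monopolist chooses Q where MR = MC. MR = 156 − Q; setting this equal to 3 + Q gives Q = 76.5 and P = 117.75.
Under competition P = MC: 156 − 0.5Q = 3 + Q ⇒ Q = 102, P = 105.
Ratio Q_m/Q_c = 76.5/102 = 0.75.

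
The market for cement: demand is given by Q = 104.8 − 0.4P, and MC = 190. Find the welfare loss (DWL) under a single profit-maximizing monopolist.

Inverting demand: P = 262 − 2.5Q.
Perfect competition: P = MC = 190, so 262 − 2.5Q = 190 and Q = 28.8.
Monopoly sets MR = MC: 262 − 5Q = 190 ⇒ Q = 14.4, P = 262 − 2.5·14.4 = 226.
DWL is the triangle between Q = 14.4 and Q = 28.8: ½·(28.8 − 14.4)·(226 − 190) = 259.2.

DWL = 259.2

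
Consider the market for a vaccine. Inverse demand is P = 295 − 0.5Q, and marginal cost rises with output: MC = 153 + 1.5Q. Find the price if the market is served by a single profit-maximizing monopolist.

Monopoly sets MR = MC: 295 − Q = 153 + 1.5Q ⇒ Q = 56.8, P = 295 − 0.5·56.8 = 266.6.

P = 266.6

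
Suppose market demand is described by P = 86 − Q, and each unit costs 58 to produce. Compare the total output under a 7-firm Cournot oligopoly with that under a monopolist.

In a 7-firm Cournot equilibrium, symmetry and the first-order condition give q = (86 − 58)/(8) = 3.5. So Q = 24.5 and P = 61.5.
A monopolist chooses Q where MR = MC. MR = 86 − 2Q; setting this equal to 58 gives Q = 14 and P = 72.

Cournot: Q = 24.5; Monopoly: Q = 14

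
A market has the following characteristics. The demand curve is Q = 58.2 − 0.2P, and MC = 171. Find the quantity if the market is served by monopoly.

Q = 12

Inverting demand: P = 291 − 5Q.
A monopolist chooses Q where MR = MC. MR = 291 − 10Q; setting this equal to 171 gives Q = 12 and P = 231.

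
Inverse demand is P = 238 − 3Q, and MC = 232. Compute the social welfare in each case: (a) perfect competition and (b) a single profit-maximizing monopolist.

Perfect competition: P = MC = 232, so 238 − 3Q = 232 and Q = 2.
CS = ½·(238 − 232)·2 = 6; PS = (232 − 232)·2 = 0; TS = 6.
Monopoly sets MR = MC: 238 − 6Q = 232 ⇒ Q = 1, P = 238 − 3·1 = 235.
CS = ½·(238 − 235)·1 = 1.5; PS = (235 − 232)·1 = 3; TS = 4.5.

Competition: TS = 6; Monopoly: TS = 4.5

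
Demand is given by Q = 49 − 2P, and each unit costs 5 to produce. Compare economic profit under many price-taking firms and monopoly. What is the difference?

π rises by 190.125

Inverting demand: P = 24.5 − 0.5Q.
Perfect competition: P = MC = 5, so 24.5 − 0.5Q = 5 and Q = 39.
Profit = (5 − 5)·39 = 0.
The monopolist equates marginal revenue to marginal cost: 24.5 − Q = 5, so Q = 19.5. From demand, P = 14.75.
Profit = (14.75 − 5)·19.5 = 190.125.
Change in economic profit: 190.125 − 0 = 190.125.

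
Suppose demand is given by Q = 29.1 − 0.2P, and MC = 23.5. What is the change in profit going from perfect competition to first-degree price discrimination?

π rises by 1488.4

Inverting demand: P = 145.5 − 5Q.
Under competition P = MC = 23.5, so Q = (145.5 − 23.5)/5 = 24.4.
Profit = (23.5 − 23.5)·24.4 = 0.
Under first-degree price discrimination the firm charges each unit its demand price and produces up to where P = MC, i.e. Q = 24.4. Consumer surplus is zero; producer surplus equals total surplus.
PS equals the full surplus area, 1488.4. Profit = 1488.4 = 1488.4.
Change in profit: 1488.4 − 0 = 1488.4.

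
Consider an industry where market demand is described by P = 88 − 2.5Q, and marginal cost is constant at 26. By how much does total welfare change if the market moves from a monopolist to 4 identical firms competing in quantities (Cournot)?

A monopolist chooses Q where MR = MC. MR = 88 − 5Q; setting this equal to 26 gives Q = 12.4 and P = 57.
CS = ½·(88 − 57)·12.4 = 192.2; PS = (57 − 26)·12.4 = 384.4; TS = 576.6.
Cournot with 4 identical firms: the symmetric best-response condition is 88 − 12.5q = 26. Each firm produces q = 4.96, total output Q = 19.84, price P = 38.4.
CS = ½·(88 − 38.4)·19.84 = 492.032; PS = (38.4 − 26)·19.84 = 246.016; TS = 738.048.
Change in total welfare: 738.048 − 576.6 = 161.448.

Total welfare rises by 161.448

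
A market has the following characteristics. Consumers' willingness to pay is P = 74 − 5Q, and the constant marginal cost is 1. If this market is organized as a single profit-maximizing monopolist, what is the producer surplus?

The monopolist equates marginal revenue to marginal cost: 74 − 10Q = 1, so Q = 7.3. From demand, P = 37.5.
PS = (37.5 − 1)·7.3 = 266.45.

PS = 266.45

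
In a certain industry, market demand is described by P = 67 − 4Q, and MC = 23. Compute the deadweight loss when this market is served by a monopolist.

Competitive firms price at marginal cost: P = 23, giving Q = 11.
Monopoly sets MR = MC: 67 − 8Q = 23 ⇒ Q = 5.5, P = 67 − 4·5.5 = 45.
DWL is the triangle between Q = 5.5 and Q = 11: ½·(11 − 5.5)·(45 − 23) = 60.5.

DWL = 60.5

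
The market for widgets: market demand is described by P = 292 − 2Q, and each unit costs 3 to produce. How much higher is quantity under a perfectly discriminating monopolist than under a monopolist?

Q rises by 72.25

A monopolist chooses Q where MR = MC. MR = 292 − 4Q; setting this equal to 3 gives Q = 72.25 and P = 147.5.
With perfect price discrimination, output is the efficient level Q = 144.5 (where demand meets MC), but every buyer pays their willingness to pay: CS = 0 and PS = total surplus.
Change in quantity: 144.5 − 72.25 = 72.25.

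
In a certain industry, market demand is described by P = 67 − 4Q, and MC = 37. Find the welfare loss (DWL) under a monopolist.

DWL = 28.125

Perfect competition: P = MC = 37, so 67 − 4Q = 37 and Q = 7.5.
Monopoly sets MR = MC: 67 − 8Q = 37 ⇒ Q = 3.75, P = 67 − 4·3.75 = 52.
DWL is the triangle between Q = 3.75 and Q = 7.5: ½·(7.5 − 3.75)·(52 − 37) = 28.125.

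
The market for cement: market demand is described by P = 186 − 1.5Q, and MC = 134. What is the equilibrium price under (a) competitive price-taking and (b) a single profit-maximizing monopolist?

Competition: P = 134; Monopoly: P = 160

Under competition P = MC = 134, so Q = (186 − 134)/1.5 = 104/3.
A monopolist chooses Q where MR = MC. MR = 186 − 3Q; setting this equal to 134 gives Q = 52/3 and P = 160.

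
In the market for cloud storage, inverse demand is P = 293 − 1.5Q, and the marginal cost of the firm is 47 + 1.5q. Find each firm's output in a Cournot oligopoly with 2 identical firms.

In a 2-firm Cournot equilibrium, symmetry and the first-order condition give q = (293 − 47)/(6) = 41. So Q = 82 and P = 170.

q_i = 41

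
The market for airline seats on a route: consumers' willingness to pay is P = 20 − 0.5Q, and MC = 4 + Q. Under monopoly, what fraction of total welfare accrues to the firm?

PS/TS = 0.8

Monopoly sets MR = MC: 20 − Q = 4 + Q ⇒ Q = 8, P = 20 − 0.5·8 = 16.
CS = ½·(20 − 16)·8 = 16.
PS = P·Q − VC(Q) = 16·8 − (4·8 + ½·1·8²) = 64.
Share captured = PS/TS = 64/80 = 0.8.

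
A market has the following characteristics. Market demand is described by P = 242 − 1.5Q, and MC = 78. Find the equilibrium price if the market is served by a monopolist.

A monopolist chooses Q where MR = MC. MR = 242 − 3Q; setting this equal to 78 gives Q = 164/3 and P = 160.

P = 160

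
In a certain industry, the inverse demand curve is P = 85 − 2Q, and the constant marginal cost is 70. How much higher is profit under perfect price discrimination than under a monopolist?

The monopolist equates marginal revenue to marginal cost: 85 − 4Q = 70, so Q = 3.75. From demand, P = 77.5.
Profit = (77.5 − 70)·3.75 = 28.125.
A perfectly discriminating monopolist sells every unit with P(Q) ≥ MC(Q), so output equals the competitive quantity Q = 7.5. Each buyer pays their reservation price, so CS = 0 and the firm captures all surplus.
PS equals the full surplus area, 56.25. Profit = 56.25 = 56.25.
Change in profit: 56.25 − 28.125 = 28.125.

Profit rises by 28.125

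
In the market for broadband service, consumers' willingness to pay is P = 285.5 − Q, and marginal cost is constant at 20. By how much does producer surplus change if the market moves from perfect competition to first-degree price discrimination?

PS rises by 35245.125

Competitive firms price at marginal cost: P = 20, giving Q = 265.5.
PS = (20 − 20)·265.5 = 0.
With perfect price discrimination, output is the efficient level Q = 265.5 (where demand meets MC), but every buyer pays their willingness to pay: CS = 0 and PS = total surplus.
PS = ½·(285.5 − 20)·265.5 = 35245.125.
Change in producer surplus: 35245.125 − 0 = 35245.125.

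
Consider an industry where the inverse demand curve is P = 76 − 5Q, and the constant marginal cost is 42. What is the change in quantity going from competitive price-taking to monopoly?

Competitive firms price at marginal cost: P = 42, giving Q = 6.8.
A monopolist chooses Q where MR = MC. MR = 76 − 10Q; setting this equal to 42 gives Q = 3.4 and P = 59.
Change in quantity: 3.4 − 6.8 = −3.4.

Quantity falls by 3.4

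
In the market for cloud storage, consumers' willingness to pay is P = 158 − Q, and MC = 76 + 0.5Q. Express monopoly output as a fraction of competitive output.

Q_m/Q_c = 0.6

A monopolist chooses Q where MR = MC. MR = 158 − 2Q; setting this equal to 76 + 0.5Q gives Q = 32.8 and P = 125.2.
Competitive equilibrium sets price equal to marginal cost: 158 − Q = 76 + 0.5Q, so Q = 164/3 and P = 310/3.
Ratio Q_m/Q_c = 32.8/(164/3) = 0.6.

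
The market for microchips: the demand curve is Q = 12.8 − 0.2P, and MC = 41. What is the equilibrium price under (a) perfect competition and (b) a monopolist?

Competition: P = 41; Monopoly: P = 52.5

Inverting demand: P = 64 − 5Q.
Competitive firms price at marginal cost: P = 41, giving Q = 4.6.
A monopolist chooses Q where MR = MC. MR = 64 − 10Q; setting this equal to 41 gives Q = 2.3 and P = 52.5.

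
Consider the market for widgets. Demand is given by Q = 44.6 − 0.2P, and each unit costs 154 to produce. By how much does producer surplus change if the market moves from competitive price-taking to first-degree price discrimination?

Producer surplus rises by 476.1

Inverting demand: P = 223 − 5Q.
Perfect competition: P = MC = 154, so 223 − 5Q = 154 and Q = 13.8.
PS = (154 − 154)·13.8 = 0.
A perfectly discriminating monopolist sells every unit with P(Q) ≥ MC(Q), so output equals the competitive quantity Q = 13.8. Each buyer pays their reservation price, so CS = 0 and the firm captures all surplus.
PS = ½·(223 − 154)·13.8 = 476.1.
Change in producer surplus: 476.1 − 0 = 476.1.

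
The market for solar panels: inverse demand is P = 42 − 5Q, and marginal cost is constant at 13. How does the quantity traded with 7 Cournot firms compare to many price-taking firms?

In a 7-firm Cournot equilibrium, symmetry and the first-order condition give q = (42 − 13)/(40) = 0.725. So Q = 5.075 and P = 16.625.
Perfect competition: P = MC = 13, so 42 − 5Q = 13 and Q = 5.8.

Cournot: Q = 5.075; Competition: Q = 5.8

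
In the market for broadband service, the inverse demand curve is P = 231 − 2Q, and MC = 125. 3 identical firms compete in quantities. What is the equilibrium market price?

P = 151.5

In a 3-firm Cournot equilibrium, symmetry and the first-order condition give q = (231 − 125)/(8) = 13.25. So Q = 39.75 and P = 151.5.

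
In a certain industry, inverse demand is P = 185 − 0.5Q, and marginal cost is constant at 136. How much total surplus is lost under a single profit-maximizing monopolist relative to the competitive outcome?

DWL = 600.25

Competitive firms price at marginal cost: P = 136, giving Q = 98.
A monopolist chooses Q where MR = MC. MR = 185 − Q; setting this equal to 136 gives Q = 49 and P = 160.5.
DWL is the triangle between Q = 49 and Q = 98: ½·(98 − 49)·(160.5 − 136) = 600.25.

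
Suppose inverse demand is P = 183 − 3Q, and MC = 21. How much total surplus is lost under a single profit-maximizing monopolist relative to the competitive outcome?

DWL = 1093.5

Competitive firms price at marginal cost: P = 21, giving Q = 54.
The monopolist equates marginal revenue to marginal cost: 183 − 6Q = 21, so Q = 27. From demand, P = 102.
DWL is the triangle between Q = 27 and Q = 54: ½·(54 − 27)·(102 − 21) = 1093.5.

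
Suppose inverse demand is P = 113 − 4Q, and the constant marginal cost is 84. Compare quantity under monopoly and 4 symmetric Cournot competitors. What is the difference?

Quantity rises by 2.175

A monopolist chooses Q where MR = MC. MR = 113 − 8Q; setting this equal to 84 gives Q = 3.625 and P = 98.5.
With 4 symmetric Cournot firms, each firm's FOC gives 113 − 20q = 84, so q = 1.45, Q = 4·1.45 = 5.8, and P = 89.8.
Change in quantity: 5.8 − 3.625 = 2.175.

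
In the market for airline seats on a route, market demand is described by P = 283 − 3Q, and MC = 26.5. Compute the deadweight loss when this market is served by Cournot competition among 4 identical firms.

Competitive firms price at marginal cost: P = 26.5, giving Q = 85.5.
In a 4-firm Cournot equilibrium, symmetry and the first-order condition give q = (283 − 26.5)/(15) = 17.1. So Q = 68.4 and P = 77.8.
DWL is the triangle between Q = 68.4 and Q = 85.5: ½·(85.5 − 68.4)·(77.8 − 26.5) = 438.615.

DWL = 438.615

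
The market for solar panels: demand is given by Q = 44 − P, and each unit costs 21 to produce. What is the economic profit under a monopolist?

Profit = 132.25

Inverting demand: P = 44 − Q.
A monopolist chooses Q where MR = MC. MR = 44 − 2Q; setting this equal to 21 gives Q = 11.5 and P = 32.5.
Profit = (32.5 − 21)·11.5 = 132.25.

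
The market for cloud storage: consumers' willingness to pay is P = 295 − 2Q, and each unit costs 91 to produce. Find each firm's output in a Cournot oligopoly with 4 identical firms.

q_i = 20.4

In a 4-firm Cournot equilibrium, symmetry and the first-order condition give q = (295 − 91)/(10) = 20.4. So Q = 81.6 and P = 131.8.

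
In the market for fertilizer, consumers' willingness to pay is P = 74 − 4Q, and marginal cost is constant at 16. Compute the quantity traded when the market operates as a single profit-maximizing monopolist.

The monopolist equates marginal revenue to marginal cost: 74 − 8Q = 16, so Q = 7.25. From demand, P = 45.

Q = 7.25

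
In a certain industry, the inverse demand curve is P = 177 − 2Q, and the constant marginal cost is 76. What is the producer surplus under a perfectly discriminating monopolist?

PS = 2550.25

Under first-degree price discrimination the firm charges each unit its demand price and produces up to where P = MC, i.e. Q = 50.5. Consumer surplus is zero; producer surplus equals total surplus.
PS = ½·(177 − 76)·50.5 = 2550.25.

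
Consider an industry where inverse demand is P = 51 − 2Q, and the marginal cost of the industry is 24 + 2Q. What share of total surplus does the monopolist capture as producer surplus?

A monopolist chooses Q where MR = MC. MR = 51 − 4Q; setting this equal to 24 + 2Q gives Q = 4.5 and P = 42.
CS = ½·(51 − 42)·4.5 = 20.25.
PS = P·Q − VC(Q) = 42·4.5 − (24·4.5 + ½·2·4.5²) = 60.75.
Share captured = PS/TS = 60.75/81 = 0.75.

PS/TS = 0.75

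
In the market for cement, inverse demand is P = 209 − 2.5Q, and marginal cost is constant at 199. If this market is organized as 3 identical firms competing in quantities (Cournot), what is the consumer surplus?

CS = 11.25

With 3 symmetric Cournot firms, each firm's FOC gives 209 − 10q = 199, so q = 1, Q = 3·1 = 3, and P = 201.5.
CS = ½·(209 − 201.5)·3 = 11.25.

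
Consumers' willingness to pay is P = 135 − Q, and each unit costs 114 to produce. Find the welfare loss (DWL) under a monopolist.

DWL = 55.125

Perfect competition: P = MC = 114, so 135 − Q = 114 and Q = 21.
Monopoly sets MR = MC: 135 − 2Q = 114 ⇒ Q = 10.5, P = 135 − 10.5 = 124.5.
DWL is the triangle between Q = 10.5 and Q = 21: ½·(21 − 10.5)·(124.5 − 114) = 55.125.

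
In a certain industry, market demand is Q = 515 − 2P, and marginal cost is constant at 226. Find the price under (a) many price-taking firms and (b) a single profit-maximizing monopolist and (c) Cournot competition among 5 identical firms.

Inverting demand: P = 257.5 − 0.5Q.
Competitive firms price at marginal cost: P = 226, giving Q = 63.
The monopolist equates marginal revenue to marginal cost: 257.5 − Q = 226, so Q = 31.5. From demand, P = 241.75.
In a 5-firm Cournot equilibrium, symmetry and the first-order condition give q = (257.5 − 226)/(3) = 10.5. So Q = 52.5 and P = 231.25.

Competition: P = 226; Monopoly: P = 241.75; Cournot: P = 231.25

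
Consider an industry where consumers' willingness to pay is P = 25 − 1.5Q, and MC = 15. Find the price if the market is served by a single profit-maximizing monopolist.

The monopolist equates marginal revenue to marginal cost: 25 − 3Q = 15, so Q = 10/3. From demand, P = 20.

P = 20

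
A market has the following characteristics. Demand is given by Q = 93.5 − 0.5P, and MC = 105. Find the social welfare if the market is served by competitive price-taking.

TS = 1681

Inverting demand: P = 187 − 2Q.
Perfect competition: P = MC = 105, so 187 − 2Q = 105 and Q = 41.
CS = ½·(187 − 105)·41 = 1681; PS = (105 − 105)·41 = 0; TS = 1681.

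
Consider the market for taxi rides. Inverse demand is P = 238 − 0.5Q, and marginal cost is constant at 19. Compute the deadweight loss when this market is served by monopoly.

Under competition P = MC = 19, so Q = (238 − 19)/0.5 = 438.
A monopolist chooses Q where MR = MC. MR = 238 − Q; setting this equal to 19 gives Q = 219 and P = 128.5.
DWL is the triangle between Q = 219 and Q = 438: ½·(438 − 219)·(128.5 − 19) = 11990.25.

DWL = 11990.25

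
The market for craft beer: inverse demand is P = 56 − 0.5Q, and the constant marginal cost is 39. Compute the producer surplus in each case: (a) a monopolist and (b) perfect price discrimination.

Monopoly: PS = 144.5; Perfect PD: PS = 289

Monopoly sets MR = MC: 56 − Q = 39 ⇒ Q = 17, P = 56 − 0.5·17 = 47.5.
PS = (47.5 − 39)·17 = 144.5.
With perfect price discrimination, output is the efficient level Q = 34 (where demand meets MC), but every buyer pays their willingness to pay: CS = 0 and PS = total surplus.
PS = ½·(56 − 39)·34 = 289.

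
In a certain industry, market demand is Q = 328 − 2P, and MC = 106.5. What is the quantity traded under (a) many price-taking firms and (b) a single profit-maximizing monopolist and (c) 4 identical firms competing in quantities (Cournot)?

Competition: Q = 115; Monopoly: Q = 57.5; Cournot: Q = 92

Inverting demand: P = 164 − 0.5Q.
Under competition P = MC = 106.5, so Q = (164 − 106.5)/0.5 = 115.
A monopolist chooses Q where MR = MC. MR = 164 − Q; setting this equal to 106.5 gives Q = 57.5 and P = 135.25.
With 4 symmetric Cournot firms, each firm's FOC gives 164 − 2.5q = 106.5, so q = 23, Q = 4·23 = 92, and P = 118.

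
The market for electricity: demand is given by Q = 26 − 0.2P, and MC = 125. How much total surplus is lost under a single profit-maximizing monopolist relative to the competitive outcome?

Inverting demand: P = 130 − 5Q.
Under competition P = MC = 125, so Q = (130 − 125)/5 = 1.
Monopoly sets MR = MC: 130 − 10Q = 125 ⇒ Q = 0.5, P = 130 − 5·0.5 = 127.5.
DWL is the triangle between Q = 0.5 and Q = 1: ½·(1 − 0.5)·(127.5 − 125) = 0.625.

DWL = 0.625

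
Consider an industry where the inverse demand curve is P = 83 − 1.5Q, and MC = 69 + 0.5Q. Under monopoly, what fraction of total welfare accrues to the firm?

PS/TS = 0.7

The monopolist equates marginal revenue to marginal cost: 83 − 3Q = 69 + 0.5Q, so Q = 4. From demand, P = 77.
CS = ½·(83 − 77)·4 = 12.
PS = P·Q − VC(Q) = 77·4 − (69·4 + ½·0.5·4²) = 28.
Share captured = PS/TS = 28/40 = 0.7.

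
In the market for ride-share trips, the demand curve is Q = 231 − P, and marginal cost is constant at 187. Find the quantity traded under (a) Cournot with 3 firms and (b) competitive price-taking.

Inverting demand: P = 231 − Q.
Cournot with 3 identical firms: the symmetric best-response condition is 231 − 4q = 187. Each firm produces q = 11, total output Q = 33, price P = 198.
Under competition P = MC = 187, so Q = (231 − 187)/1 = 44.

Cournot: Q = 33; Competition: Q = 44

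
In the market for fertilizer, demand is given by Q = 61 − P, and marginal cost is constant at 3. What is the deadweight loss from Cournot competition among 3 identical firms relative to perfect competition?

DWL = 105.125

Inverting demand: P = 61 − Q.
Competitive firms price at marginal cost: P = 3, giving Q = 58.
With 3 symmetric Cournot firms, each firm's FOC gives 61 − 4q = 3, so q = 14.5, Q = 3·14.5 = 43.5, and P = 17.5.
DWL is the triangle between Q = 43.5 and Q = 58: ½·(58 − 43.5)·(17.5 − 3) = 105.125.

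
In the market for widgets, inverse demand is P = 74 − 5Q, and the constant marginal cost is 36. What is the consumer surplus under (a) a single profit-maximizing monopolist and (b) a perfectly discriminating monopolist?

A monopolist chooses Q where MR = MC. MR = 74 − 10Q; setting this equal to 36 gives Q = 3.8 and P = 55.
CS = ½·(74 − 55)·3.8 = 36.1.
Under first-degree price discrimination the firm charges each unit its demand price and produces up to where P = MC, i.e. Q = 7.6. Consumer surplus is zero; producer surplus equals total surplus.
CS = 0.

Monopoly: CS = 36.1; Perfect PD: CS = 0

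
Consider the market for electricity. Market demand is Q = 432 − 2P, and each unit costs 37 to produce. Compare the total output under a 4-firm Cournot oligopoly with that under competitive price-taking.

Cournot: Q = 286.4; Competition: Q = 358

Inverting demand: P = 216 − 0.5Q.
Cournot with 4 identical firms: the symmetric best-response condition is 216 − 2.5q = 37. Each firm produces q = 71.6, total output Q = 286.4, price P = 72.8.
Competitive firms price at marginal cost: P = 37, giving Q = 358.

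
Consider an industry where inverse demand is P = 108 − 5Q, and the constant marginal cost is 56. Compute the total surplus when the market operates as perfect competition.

Perfect competition: P = MC = 56, so 108 − 5Q = 56 and Q = 10.4.
CS = ½·(108 − 56)·10.4 = 270.4; PS = (56 − 56)·10.4 = 0; TS = 270.4.

TS = 270.4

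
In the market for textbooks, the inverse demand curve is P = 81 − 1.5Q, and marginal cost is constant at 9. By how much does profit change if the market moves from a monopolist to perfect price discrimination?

π rises by 864

A monopolist chooses Q where MR = MC. MR = 81 − 3Q; setting this equal to 9 gives Q = 24 and P = 45.
Profit = (45 − 9)·24 = 864.
Under first-degree price discrimination the firm charges each unit its demand price and produces up to where P = MC, i.e. Q = 48. Consumer surplus is zero; producer surplus equals total surplus.
PS equals the full surplus area, 1728. Profit = 1728 = 1728.
Change in profit: 1728 − 864 = 864.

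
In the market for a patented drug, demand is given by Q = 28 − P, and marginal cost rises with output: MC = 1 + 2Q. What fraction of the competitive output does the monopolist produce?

Inverting demand: P = 28 − Q.
The monopolist equates marginal revenue to marginal cost: 28 − 2Q = 1 + 2Q, so Q = 6.75. From demand, P = 21.25.
Under competition P = MC: 28 − Q = 1 + 2Q ⇒ Q = 9, P = 19.
Ratio Q_m/Q_c = 6.75/9 = 0.75.

Q_m/Q_c = 0.75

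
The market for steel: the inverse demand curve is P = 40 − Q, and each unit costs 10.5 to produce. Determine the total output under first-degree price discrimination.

Q = 29.5

With perfect price discrimination, output is the efficient level Q = 29.5 (where demand meets MC), but every buyer pays their willingness to pay: CS = 0 and PS = total surplus.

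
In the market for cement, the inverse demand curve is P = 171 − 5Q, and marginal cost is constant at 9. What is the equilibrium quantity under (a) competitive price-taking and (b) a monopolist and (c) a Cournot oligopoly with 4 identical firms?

Competition: Q = 32.4; Monopoly: Q = 16.2; Cournot: Q = 25.92

Perfect competition: P = MC = 9, so 171 − 5Q = 9 and Q = 32.4.
The monopolist equates marginal revenue to marginal cost: 171 − 10Q = 9, so Q = 16.2. From demand, P = 90.
In a 4-firm Cournot equilibrium, symmetry and the first-order condition give q = (171 − 9)/(25) = 6.48. So Q = 25.92 and P = 41.4.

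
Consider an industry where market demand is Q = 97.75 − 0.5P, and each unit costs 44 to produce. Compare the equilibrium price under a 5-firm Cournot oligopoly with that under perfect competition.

Inverting demand: P = 195.5 − 2Q.
Cournot with 5 identical firms: the symmetric best-response condition is 195.5 − 12q = 44. Each firm produces q = 12.625, total output Q = 63.125, price P = 69.25.
Competitive firms price at marginal cost: P = 44, giving Q = 75.75.

Cournot: P = 69.25; Competition: P = 44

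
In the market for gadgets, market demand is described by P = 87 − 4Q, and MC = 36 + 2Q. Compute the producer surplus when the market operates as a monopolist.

The monopolist equates marginal revenue to marginal cost: 87 − 8Q = 36 + 2Q, so Q = 5.1. From demand, P = 66.6.
PS = P·Q − VC(Q) = 66.6·5.1 − (36·5.1 + ½·2·5.1²) = 130.05.

PS = 130.05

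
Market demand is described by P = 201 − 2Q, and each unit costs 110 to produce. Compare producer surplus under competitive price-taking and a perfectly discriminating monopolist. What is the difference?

Producer surplus rises by 2070.25

Under competition P = MC = 110, so Q = (201 − 110)/2 = 45.5.
PS = (110 − 110)·45.5 = 0.
A perfectly discriminating monopolist sells every unit with P(Q) ≥ MC(Q), so output equals the competitive quantity Q = 45.5. Each buyer pays their reservation price, so CS = 0 and the firm captures all surplus.
PS = ½·(201 − 110)·45.5 = 2070.25.
Change in producer surplus: 2070.25 − 0 = 2070.25.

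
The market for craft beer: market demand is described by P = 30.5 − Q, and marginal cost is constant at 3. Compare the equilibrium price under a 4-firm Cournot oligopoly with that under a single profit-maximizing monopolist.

With 4 symmetric Cournot firms, each firm's FOC gives 30.5 − 5q = 3, so q = 5.5, Q = 4·5.5 = 22, and P = 8.5.
A monopolist chooses Q where MR = MC. MR = 30.5 − 2Q; setting this equal to 3 gives Q = 13.75 and P = 16.75.

Cournot: P = 8.5; Monopoly: P = 16.75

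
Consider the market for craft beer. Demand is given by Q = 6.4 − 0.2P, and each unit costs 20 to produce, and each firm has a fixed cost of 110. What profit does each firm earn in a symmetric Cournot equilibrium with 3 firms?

Inverting demand: P = 32 − 5Q.
Cournot with 3 identical firms: the symmetric best-response condition is 32 − 20q = 20. Each firm produces q = 0.6, total output Q = 1.8, price P = 23.
Each firm's profit = (23 − 20)·0.6 − 110 = −108.2.

π_i = −108.2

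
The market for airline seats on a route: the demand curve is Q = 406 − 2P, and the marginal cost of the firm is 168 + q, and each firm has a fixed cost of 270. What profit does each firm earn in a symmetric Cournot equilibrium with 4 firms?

π_i = −170

Inverting demand: P = 203 − 0.5Q.
In a 4-firm Cournot equilibrium, symmetry and the first-order condition give q = (203 − 168)/(3.5) = 10. So Q = 40 and P = 183.
Each firm's profit = 183·10 − (168·10 + ½·1·10²) − 270 = −170.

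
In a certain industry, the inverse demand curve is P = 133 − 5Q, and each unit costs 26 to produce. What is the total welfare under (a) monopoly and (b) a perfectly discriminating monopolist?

Monopoly: TS = 858.675; Perfect PD: TS = 1144.9

A monopolist chooses Q where MR = MC. MR = 133 − 10Q; setting this equal to 26 gives Q = 10.7 and P = 79.5.
CS = ½·(133 − 79.5)·10.7 = 286.225; PS = (79.5 − 26)·10.7 = 572.45; TS = 858.675.
Under first-degree price discrimination the firm charges each unit its demand price and produces up to where P = MC, i.e. Q = 21.4. Consumer surplus is zero; producer surplus equals total surplus.
TS = 1144.9 (equal to competitive TS).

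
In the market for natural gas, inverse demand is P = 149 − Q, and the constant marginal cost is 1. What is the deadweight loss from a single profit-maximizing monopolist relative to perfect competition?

Competitive firms price at marginal cost: P = 1, giving Q = 148.
A monopolist chooses Q where MR = MC. MR = 149 − 2Q; setting this equal to 1 gives Q = 74 and P = 75.
DWL is the triangle between Q = 74 and Q = 148: ½·(148 − 74)·(75 − 1) = 2738.

DWL = 2738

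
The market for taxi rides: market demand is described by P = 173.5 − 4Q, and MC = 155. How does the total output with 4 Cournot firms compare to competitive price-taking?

Cournot: Q = 3.7; Competition: Q = 4.625

With 4 symmetric Cournot firms, each firm's FOC gives 173.5 − 20q = 155, so q = 0.925, Q = 4·0.925 = 3.7, and P = 158.7.
Competitive firms price at marginal cost: P = 155, giving Q = 4.625.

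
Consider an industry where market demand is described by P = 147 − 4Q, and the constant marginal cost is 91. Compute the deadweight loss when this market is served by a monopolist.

Under competition P = MC = 91, so Q = (147 − 91)/4 = 14.
A monopolist chooses Q where MR = MC. MR = 147 − 8Q; setting this equal to 91 gives Q = 7 and P = 119.
DWL is the triangle between Q = 7 and Q = 14: ½·(14 − 7)·(119 − 91) = 98.

DWL = 98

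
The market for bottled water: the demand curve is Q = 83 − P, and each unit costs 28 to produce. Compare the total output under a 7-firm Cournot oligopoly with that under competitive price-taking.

Inverting demand: P = 83 − Q.
With 7 symmetric Cournot firms, each firm's FOC gives 83 − 8q = 28, so q = 6.875, Q = 7·6.875 = 48.125, and P = 34.875.
Competitive firms price at marginal cost: P = 28, giving Q = 55.

Cournot: Q = 48.125; Competition: Q = 55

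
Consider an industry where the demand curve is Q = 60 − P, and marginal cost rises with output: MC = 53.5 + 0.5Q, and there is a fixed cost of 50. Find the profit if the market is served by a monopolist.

Profit = −41.55

Inverting demand: P = 60 − Q.
The monopolist equates marginal revenue to marginal cost: 60 − 2Q = 53.5 + 0.5Q, so Q = 2.6. From demand, P = 57.4.
Profit = 57.4·2.6 − (53.5·2.6 + ½·0.5·2.6²) − 50 = −41.55.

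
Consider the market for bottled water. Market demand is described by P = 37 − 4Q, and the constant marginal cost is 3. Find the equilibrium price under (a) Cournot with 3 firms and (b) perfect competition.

Cournot: P = 11.5; Competition: P = 3

Cournot with 3 identical firms: the symmetric best-response condition is 37 − 16q = 3. Each firm produces q = 2.125, total output Q = 6.375, price P = 11.5.
Competitive firms price at marginal cost: P = 3, giving Q = 8.5.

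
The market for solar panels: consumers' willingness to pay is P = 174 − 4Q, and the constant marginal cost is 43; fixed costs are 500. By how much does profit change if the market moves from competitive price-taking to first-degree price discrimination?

π rises by 2145.125

Under competition P = MC = 43, so Q = (174 − 43)/4 = 32.75.
Profit = (43 − 43)·32.75 − 500 = −500.
Under first-degree price discrimination the firm charges each unit its demand price and produces up to where P = MC, i.e. Q = 32.75. Consumer surplus is zero; producer surplus equals total surplus.
PS equals the full surplus area, 2145.125. Profit = 2145.125 − 500 = 1645.125.
Change in profit: 1645.125 − −500 = 2145.125.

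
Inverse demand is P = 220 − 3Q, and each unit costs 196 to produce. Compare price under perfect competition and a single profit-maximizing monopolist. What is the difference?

Competitive firms price at marginal cost: P = 196, giving Q = 8.
A monopolist chooses Q where MR = MC. MR = 220 − 6Q; setting this equal to 196 gives Q = 4 and P = 208.
Change in price: 208 − 196 = 12.

Price rises by 12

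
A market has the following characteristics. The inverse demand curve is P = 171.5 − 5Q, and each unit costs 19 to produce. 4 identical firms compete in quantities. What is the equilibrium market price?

P = 49.5

Cournot with 4 identical firms: the symmetric best-response condition is 171.5 − 25q = 19. Each firm produces q = 6.1, total output Q = 24.4, price P = 49.5.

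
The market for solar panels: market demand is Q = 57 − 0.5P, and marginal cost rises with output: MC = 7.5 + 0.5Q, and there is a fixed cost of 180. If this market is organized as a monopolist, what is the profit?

Profit = 1080.25

Inverting demand: P = 114 − 2Q.
The monopolist equates marginal revenue to marginal cost: 114 − 4Q = 7.5 + 0.5Q, so Q = 71/3. From demand, P = 200/3.
Profit = 200/3·71/3 − (7.5·71/3 + ½·0.5·(71/3)²) − 180 = 1080.25.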